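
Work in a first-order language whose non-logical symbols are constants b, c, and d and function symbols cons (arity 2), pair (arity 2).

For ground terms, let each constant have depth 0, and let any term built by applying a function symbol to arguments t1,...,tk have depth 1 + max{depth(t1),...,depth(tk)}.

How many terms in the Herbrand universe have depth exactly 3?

Let N_k count ground terms of depth at most k. Each non-constant term of depth ≤ k is some function symbol applied to depth-≤(k−1) arguments, giving N_k = 3 + N_{k-1}^2 + N_{k-1}^2.
N_0 = 3
N_1 = 3 + 3^2 + 3^2 = 21
N_2 = 3 + 21^2 + 21^2 = 885
N_3 = 3 + 885^2 + 885^2 = 1566453
Terms of depth exactly 3: N_3 − N_2 = 1566453 − 885 = 1565568.

1565568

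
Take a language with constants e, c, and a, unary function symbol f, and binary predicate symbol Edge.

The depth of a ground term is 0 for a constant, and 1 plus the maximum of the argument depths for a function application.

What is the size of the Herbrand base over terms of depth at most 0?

First count ground terms of depth ≤ 0.
Write N_k for the number of ground terms of depth ≤ k. A term of depth ≤ k is either a constant or a function symbol applied to arguments of depth ≤ k−1, so N_k = 3 + N_{k-1}.
N_0 = 3
Explicitly: e, c, a.
So |H| = 3.
Ground atoms are formed by filling each argument slot of a predicate with a term from H, so an r-ary predicate gives |H|^r atoms:
  Edge: 3^2 = 9
Total ground atoms: 9.

9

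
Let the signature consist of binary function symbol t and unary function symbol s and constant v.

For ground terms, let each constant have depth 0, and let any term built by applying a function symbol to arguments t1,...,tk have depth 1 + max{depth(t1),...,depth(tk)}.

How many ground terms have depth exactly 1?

If N_k denotes the number of depth-≤k ground terms, the 1 constant gives N_0 = 1, and each function symbol of arity r contributes N_{k-1}^r new terms at level k: N_k = 1 + N_{k-1}^2 + N_{k-1}.
N_0 = 1
N_1 = 1 + 1^2 + 1 = 3
Terms of depth exactly 1: N_1 − N_0 = 3 − 1 = 2.

2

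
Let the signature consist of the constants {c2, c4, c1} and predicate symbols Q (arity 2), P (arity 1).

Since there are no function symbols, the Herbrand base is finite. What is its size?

12

With no function symbols, the Herbrand universe is just the 3 constants.
Ground atoms per predicate: Q: 3^2 = 9, P: 3.
Herbrand base size = 9 + 3 = 12.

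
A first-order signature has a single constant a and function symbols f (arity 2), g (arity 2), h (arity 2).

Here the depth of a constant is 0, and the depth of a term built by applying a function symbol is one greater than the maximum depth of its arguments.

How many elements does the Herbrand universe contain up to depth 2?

Let N_k = |{terms of depth ≤ k}|. Then N_0 = 1 and N_k = 1 + N_{k-1}^2 + N_{k-1}^2 + N_{k-1}^2 for k ≥ 1 (one summand per function symbol, arity giving the exponent).
N_0 = 1
N_1 = 1 + 1^2 + 1^2 + 1^2 = 4
N_2 = 1 + 4^2 + 4^2 + 4^2 = 49

49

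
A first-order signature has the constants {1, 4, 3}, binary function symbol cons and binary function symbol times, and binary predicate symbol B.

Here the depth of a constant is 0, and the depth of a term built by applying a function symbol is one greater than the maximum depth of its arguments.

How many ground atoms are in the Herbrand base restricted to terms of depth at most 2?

783225

First count ground terms of depth ≤ 2.
If N_k denotes the number of depth-≤k ground terms, the 3 constants give N_0 = 3, and each function symbol of arity r contributes N_{k-1}^r new terms at level k: N_k = 3 + N_{k-1}^2 + N_{k-1}^2.
N_0 = 3
N_1 = 3 + 3^2 + 3^2 = 21
N_2 = 3 + 21^2 + 21^2 = 885
So |H| = 885.
Ground atoms are formed by filling each argument slot of a predicate with a term from H, so an r-ary predicate gives |H|^r atoms:
  B: 885^2 = 783225
Total ground atoms: 783225.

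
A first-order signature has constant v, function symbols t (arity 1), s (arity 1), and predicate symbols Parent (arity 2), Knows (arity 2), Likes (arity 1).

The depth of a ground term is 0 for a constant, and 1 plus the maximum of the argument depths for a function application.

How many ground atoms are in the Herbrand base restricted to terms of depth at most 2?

First count ground terms of depth ≤ 2.
Let N_k = |{terms of depth ≤ k}|. Then N_0 = 1 and N_k = 1 + N_{k-1} + N_{k-1} for k ≥ 1 (one summand per function symbol, arity giving the exponent).
N_0 = 1
N_1 = 1 + 1 + 1 = 3
N_2 = 1 + 3 + 3 = 7
So |H| = 7.
Ground atoms are formed by filling each argument slot of a predicate with a term from H, so an r-ary predicate gives |H|^r atoms:
  Parent: 7^2 = 49;  Knows: 7^2 = 49;  Likes: 7
Total ground atoms: 49 + 49 + 7 = 105.

105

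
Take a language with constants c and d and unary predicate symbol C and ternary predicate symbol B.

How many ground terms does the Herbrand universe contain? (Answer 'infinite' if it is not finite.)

2

There are no function symbols, so every ground term is one of the 2 constants.
The Herbrand universe is {c, d}, which is finite with 2 elements.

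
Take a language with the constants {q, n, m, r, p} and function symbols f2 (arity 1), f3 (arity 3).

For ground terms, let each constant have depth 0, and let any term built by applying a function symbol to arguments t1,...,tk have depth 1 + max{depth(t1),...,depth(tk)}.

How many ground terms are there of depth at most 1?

If N_k denotes the number of depth-≤k ground terms, the 5 constants give N_0 = 5, and each function symbol of arity r contributes N_{k-1}^r new terms at level k: N_k = 5 + N_{k-1} + N_{k-1}^3.
N_0 = 5
N_1 = 5 + 5 + 5^3 = 135

135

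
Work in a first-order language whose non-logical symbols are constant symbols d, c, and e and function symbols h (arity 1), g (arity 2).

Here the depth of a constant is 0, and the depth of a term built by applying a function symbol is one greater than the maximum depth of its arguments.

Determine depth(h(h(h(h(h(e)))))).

depth(h(e)) = 1 + depth(e) = 1 + 0 = 1
depth(h(h(e))) = 1 + depth(h(e)) = 1 + 1 = 2
depth(h(h(h(e)))) = 1 + depth(h(h(e))) = 1 + 2 = 3
depth(h(h(h(h(e))))) = 1 + depth(h(h(h(e)))) = 1 + 3 = 4
depth(h(h(h(h(h(e)))))) = 1 + depth(h(h(h(h(e))))) = 1 + 4 = 5

5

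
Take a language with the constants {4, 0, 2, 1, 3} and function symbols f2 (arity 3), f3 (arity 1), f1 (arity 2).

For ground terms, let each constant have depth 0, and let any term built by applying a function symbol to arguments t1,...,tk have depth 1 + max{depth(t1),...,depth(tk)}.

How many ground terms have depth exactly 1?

Count level by level. With function symbols f2/3, f3/1, f1/2, the terms of depth ≤ k are the 5 constants together with each function applied to depth-≤(k−1) tuples, so N_k = 5 + N_{k-1}^3 + N_{k-1} + N_{k-1}^2.
N_0 = 5
N_1 = 5 + 5^3 + 5 + 5^2 = 160
Terms of depth exactly 1: N_1 − N_0 = 160 − 5 = 155.

155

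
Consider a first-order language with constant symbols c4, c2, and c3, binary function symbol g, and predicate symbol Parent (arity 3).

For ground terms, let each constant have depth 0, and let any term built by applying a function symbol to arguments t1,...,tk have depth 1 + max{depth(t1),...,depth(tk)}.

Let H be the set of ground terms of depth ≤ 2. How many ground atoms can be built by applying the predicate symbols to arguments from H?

First count ground terms of depth ≤ 2.
Let N_k = |{terms of depth ≤ k}|. Then N_0 = 3 and N_k = 3 + N_{k-1}^2 for k ≥ 1 (one summand per function symbol, arity giving the exponent).
N_0 = 3
N_1 = 3 + 3^2 = 12
N_2 = 3 + 12^2 = 147
So |H| = 147.
For each predicate symbol, the number of ground atoms is |H| raised to its arity; summing:
  Parent: 147^3 = 3176523
Total ground atoms: 3176523.

3176523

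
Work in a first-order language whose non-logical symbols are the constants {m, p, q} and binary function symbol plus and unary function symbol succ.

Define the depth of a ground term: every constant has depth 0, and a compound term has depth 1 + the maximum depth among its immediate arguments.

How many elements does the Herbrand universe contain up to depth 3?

Let N_k count ground terms of depth at most k. Each non-constant term of depth ≤ k is some function symbol applied to depth-≤(k−1) arguments, giving N_k = 3 + N_{k-1}^2 + N_{k-1}.
N_0 = 3
N_1 = 3 + 3^2 + 3 = 15
N_2 = 3 + 15^2 + 15 = 243
N_3 = 3 + 243^2 + 243 = 59295

59295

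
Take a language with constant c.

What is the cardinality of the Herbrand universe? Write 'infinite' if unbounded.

1

There are no function symbols, so the only ground term is the single constant.
The Herbrand universe is {c}, finite with 1 element.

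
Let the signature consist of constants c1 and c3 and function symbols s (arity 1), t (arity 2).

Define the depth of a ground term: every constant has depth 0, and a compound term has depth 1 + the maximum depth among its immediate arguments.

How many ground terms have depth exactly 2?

Let N_k count ground terms of depth at most k. Each non-constant term of depth ≤ k is some function symbol applied to depth-≤(k−1) arguments, giving N_k = 2 + N_{k-1} + N_{k-1}^2.
N_0 = 2
N_1 = 2 + 2 + 2^2 = 8
N_2 = 2 + 8 + 8^2 = 74
Terms of depth exactly 2: N_2 − N_1 = 74 − 8 = 66.

66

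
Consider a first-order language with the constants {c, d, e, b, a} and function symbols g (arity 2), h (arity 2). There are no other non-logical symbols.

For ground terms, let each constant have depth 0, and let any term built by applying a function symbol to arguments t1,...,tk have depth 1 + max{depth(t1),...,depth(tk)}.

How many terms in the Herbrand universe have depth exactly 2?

Let N_k count ground terms of depth at most k. Each non-constant term of depth ≤ k is some function symbol applied to depth-≤(k−1) arguments, giving N_k = 5 + N_{k-1}^2 + N_{k-1}^2.
N_0 = 5
N_1 = 5 + 5^2 + 5^2 = 55
N_2 = 5 + 55^2 + 55^2 = 6055
Terms of depth exactly 2: N_2 − N_1 = 6055 − 55 = 6000.

6000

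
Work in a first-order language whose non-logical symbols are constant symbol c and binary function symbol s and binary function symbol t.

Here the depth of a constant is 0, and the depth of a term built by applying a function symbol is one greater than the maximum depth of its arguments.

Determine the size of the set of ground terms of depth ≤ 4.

If N_k denotes the number of depth-≤k ground terms, the 1 constant gives N_0 = 1, and each function symbol of arity r contributes N_{k-1}^r new terms at level k: N_k = 1 + N_{k-1}^2 + N_{k-1}^2.
N_0 = 1
N_1 = 1 + 1^2 + 1^2 = 3
N_2 = 1 + 3^2 + 3^2 = 19
N_3 = 1 + 19^2 + 19^2 = 723
N_4 = 1 + 723^2 + 723^2 = 1045459

1045459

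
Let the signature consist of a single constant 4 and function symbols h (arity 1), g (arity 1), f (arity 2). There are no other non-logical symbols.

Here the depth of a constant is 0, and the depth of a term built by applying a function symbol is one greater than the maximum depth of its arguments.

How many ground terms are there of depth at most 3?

Let N_k count ground terms of depth at most k. Each non-constant term of depth ≤ k is some function symbol applied to depth-≤(k−1) arguments, giving N_k = 1 + N_{k-1} + N_{k-1} + N_{k-1}^2.
N_0 = 1
N_1 = 1 + 1 + 1 + 1^2 = 4
N_2 = 1 + 4 + 4 + 4^2 = 25
N_3 = 1 + 25 + 25 + 25^2 = 676

676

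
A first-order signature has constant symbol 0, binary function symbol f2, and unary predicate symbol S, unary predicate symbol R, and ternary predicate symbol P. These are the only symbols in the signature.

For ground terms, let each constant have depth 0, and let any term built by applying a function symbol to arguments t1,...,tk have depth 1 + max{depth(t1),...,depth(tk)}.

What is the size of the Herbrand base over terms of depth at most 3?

First count ground terms of depth ≤ 3.
Count level by level. With function symbols f2/2, the terms of depth ≤ k are the 1 constant together with each function applied to depth-≤(k−1) tuples, so N_k = 1 + N_{k-1}^2.
N_0 = 1
N_1 = 1 + 1^2 = 2
N_2 = 1 + 2^2 = 5
N_3 = 1 + 5^2 = 26
So |H| = 26.
A ground atom is a predicate applied to a tuple of terms from H, so the count is the sum over predicates of |H|^arity:
  S: 26;  R: 26;  P: 26^3 = 17576
Total ground atoms: 26 + 26 + 17576 = 17628.

17628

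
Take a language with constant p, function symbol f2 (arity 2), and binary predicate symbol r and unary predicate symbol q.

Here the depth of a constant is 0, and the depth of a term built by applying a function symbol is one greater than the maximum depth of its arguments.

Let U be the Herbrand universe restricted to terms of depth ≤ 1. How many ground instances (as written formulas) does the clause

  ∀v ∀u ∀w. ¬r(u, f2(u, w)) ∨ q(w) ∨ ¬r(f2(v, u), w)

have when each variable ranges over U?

Ground terms of depth ≤ 1:
  Let N_k = |{terms of depth ≤ k}|. Then N_0 = 1 and N_k = 1 + N_{k-1}^2 for k ≥ 1 (one summand per function symbol, arity giving the exponent).
  N_0 = 1
  N_1 = 1 + 1^2 = 2
So there are 2 ground terms available for substitution.
There are 3 variables to instantiate (v, u, w), each occurring in at least one literal, so different choices give different ground instances.
Number of ground instances = 2^3 = 8.

8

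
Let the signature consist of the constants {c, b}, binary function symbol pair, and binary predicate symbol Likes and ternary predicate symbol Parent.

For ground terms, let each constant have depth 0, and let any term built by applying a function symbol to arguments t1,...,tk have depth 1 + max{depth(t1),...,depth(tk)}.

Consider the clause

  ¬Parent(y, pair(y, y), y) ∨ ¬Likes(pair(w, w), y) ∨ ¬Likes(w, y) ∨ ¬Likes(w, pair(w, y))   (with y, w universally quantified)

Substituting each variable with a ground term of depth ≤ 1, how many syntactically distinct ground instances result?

36

Ground terms of depth ≤ 1:
  If N_k denotes the number of depth-≤k ground terms, the 2 constants give N_0 = 2, and each function symbol of arity r contributes N_{k-1}^r new terms at level k: N_k = 2 + N_{k-1}^2.
  N_0 = 2
  N_1 = 2 + 2^2 = 6
So there are 6 ground terms available for substitution.
The body mentions every one of the 2 quantified variables; since ground terms form a free algebra, no two substitutions collapse to the same formula.
Number of ground instances = 6^2 = 36.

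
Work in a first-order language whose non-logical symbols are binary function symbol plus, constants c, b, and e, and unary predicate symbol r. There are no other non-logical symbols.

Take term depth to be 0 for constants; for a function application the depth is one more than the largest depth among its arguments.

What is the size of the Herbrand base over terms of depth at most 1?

First count ground terms of depth ≤ 1.
Count level by level. With function symbols plus/2, the terms of depth ≤ k are the 3 constants together with each function applied to depth-≤(k−1) tuples, so N_k = 3 + N_{k-1}^2.
N_0 = 3
N_1 = 3 + 3^2 = 12
So |H| = 12.
Each predicate of arity r yields |H|^r ground atoms (one per choice of an r-tuple from H):
  r: 12
Total ground atoms: 12.

12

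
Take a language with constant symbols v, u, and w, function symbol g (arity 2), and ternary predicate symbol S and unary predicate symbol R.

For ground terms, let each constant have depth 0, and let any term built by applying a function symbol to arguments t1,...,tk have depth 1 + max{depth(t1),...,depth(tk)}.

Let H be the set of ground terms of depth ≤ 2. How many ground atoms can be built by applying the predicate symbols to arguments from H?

3176670

First count ground terms of depth ≤ 2.
Let N_k = |{terms of depth ≤ k}|. Then N_0 = 3 and N_k = 3 + N_{k-1}^2 for k ≥ 1 (one summand per function symbol, arity giving the exponent).
N_0 = 3
N_1 = 3 + 3^2 = 12
N_2 = 3 + 12^2 = 147
So |H| = 147.
A ground atom is a predicate applied to a tuple of terms from H, so the count is the sum over predicates of |H|^arity:
  S: 147^3 = 3176523;  R: 147
Total ground atoms: 3176523 + 147 = 3176670.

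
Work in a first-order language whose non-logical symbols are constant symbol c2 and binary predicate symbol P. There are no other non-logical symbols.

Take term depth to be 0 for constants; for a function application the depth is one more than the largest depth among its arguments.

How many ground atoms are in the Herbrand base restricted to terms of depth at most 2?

First count ground terms of depth ≤ 2.
With no function symbols every ground term is a constant, so there is exactly 1 ground term at every depth bound.
N_0 = 1
N_1 = 1
N_2 = 1
Explicitly: c2.
So |H| = 1.
Each predicate of arity r yields |H|^r ground atoms (one per choice of an r-tuple from H):
  P: 1^2 = 1
Total ground atoms: 1.

1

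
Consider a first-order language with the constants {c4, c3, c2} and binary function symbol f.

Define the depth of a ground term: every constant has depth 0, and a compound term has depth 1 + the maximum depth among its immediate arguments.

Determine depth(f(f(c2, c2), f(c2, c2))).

2

depth(f(c2, c2)) = 1 + max(0, 0) = 1
depth(f(f(c2, c2), f(c2, c2))) = 1 + max(1, 1) = 2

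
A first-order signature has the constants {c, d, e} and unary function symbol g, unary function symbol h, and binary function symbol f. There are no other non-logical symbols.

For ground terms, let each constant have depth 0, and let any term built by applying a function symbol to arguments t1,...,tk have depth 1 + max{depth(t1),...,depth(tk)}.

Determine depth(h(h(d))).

2

depth(h(d)) = 1 + depth(d) = 1 + 0 = 1
depth(h(h(d))) = 1 + depth(h(d)) = 1 + 1 = 2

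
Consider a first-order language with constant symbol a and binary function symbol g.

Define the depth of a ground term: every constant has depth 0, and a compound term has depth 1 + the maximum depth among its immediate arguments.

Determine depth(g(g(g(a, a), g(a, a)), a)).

depth(g(a, a)) = 1 + max(0, 0) = 1
depth(g(g(a, a), g(a, a))) = 1 + max(1, 1) = 2
depth(g(g(g(a, a), g(a, a)), a)) = 1 + max(2, 0) = 3

3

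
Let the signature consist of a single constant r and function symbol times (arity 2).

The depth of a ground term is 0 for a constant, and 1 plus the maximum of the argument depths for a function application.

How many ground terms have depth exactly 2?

Let N_k = |{terms of depth ≤ k}|. Then N_0 = 1 and N_k = 1 + N_{k-1}^2 for k ≥ 1 (one summand per function symbol, arity giving the exponent).
N_0 = 1
N_1 = 1 + 1^2 = 2
N_2 = 1 + 2^2 = 5
Terms of depth exactly 2: N_2 − N_1 = 5 − 2 = 3.

3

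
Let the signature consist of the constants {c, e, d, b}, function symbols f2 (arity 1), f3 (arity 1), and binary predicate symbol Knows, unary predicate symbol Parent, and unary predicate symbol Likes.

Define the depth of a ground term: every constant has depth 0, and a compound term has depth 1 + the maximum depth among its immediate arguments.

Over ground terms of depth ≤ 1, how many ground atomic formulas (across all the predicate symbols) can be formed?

168

First count ground terms of depth ≤ 1.
Write N_k for the number of ground terms of depth ≤ k. A term of depth ≤ k is either a constant or a function symbol applied to arguments of depth ≤ k−1, so N_k = 4 + N_{k-1} + N_{k-1}.
N_0 = 4
N_1 = 4 + 4 + 4 = 12
Explicitly: c, e, d, b, f2(c), f2(e), f2(d), f2(b), f3(c), f3(e), f3(d), f3(b).
So |H| = 12.
For each predicate symbol, the number of ground atoms is |H| raised to its arity; summing:
  Knows: 12^2 = 144;  Parent: 12;  Likes: 12
Total ground atoms: 144 + 12 + 12 = 168.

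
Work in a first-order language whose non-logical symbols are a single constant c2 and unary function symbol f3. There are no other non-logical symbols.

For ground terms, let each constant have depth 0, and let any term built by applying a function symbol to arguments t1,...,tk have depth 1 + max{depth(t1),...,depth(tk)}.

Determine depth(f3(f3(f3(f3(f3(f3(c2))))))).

6

depth(f3(c2)) = 1 + depth(c2) = 1 + 0 = 1
depth(f3(f3(c2))) = 1 + depth(f3(c2)) = 1 + 1 = 2
depth(f3(f3(f3(c2)))) = 1 + depth(f3(f3(c2))) = 1 + 2 = 3
depth(f3(f3(f3(f3(c2))))) = 1 + depth(f3(f3(f3(c2)))) = 1 + 3 = 4
depth(f3(f3(f3(f3(f3(c2)))))) = 1 + depth(f3(f3(f3(f3(c2))))) = 1 + 4 = 5
depth(f3(f3(f3(f3(f3(f3(c2))))))) = 1 + depth(f3(f3(f3(f3(f3(c2)))))) = 1 + 5 = 6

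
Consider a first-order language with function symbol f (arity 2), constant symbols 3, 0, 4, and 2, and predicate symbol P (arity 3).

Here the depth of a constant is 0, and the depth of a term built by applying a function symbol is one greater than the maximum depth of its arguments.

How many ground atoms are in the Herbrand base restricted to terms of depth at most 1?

First count ground terms of depth ≤ 1.
Count level by level. With function symbols f/2, the terms of depth ≤ k are the 4 constants together with each function applied to depth-≤(k−1) tuples, so N_k = 4 + N_{k-1}^2.
N_0 = 4
N_1 = 4 + 4^2 = 20
So |H| = 20.
For each predicate symbol, the number of ground atoms is |H| raised to its arity; summing:
  P: 20^3 = 8000
Total ground atoms: 8000.

8000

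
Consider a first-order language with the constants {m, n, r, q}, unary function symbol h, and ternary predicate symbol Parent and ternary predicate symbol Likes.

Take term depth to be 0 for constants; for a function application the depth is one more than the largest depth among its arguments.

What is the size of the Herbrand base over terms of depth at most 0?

128

First count ground terms of depth ≤ 0.
Let N_k count ground terms of depth at most k. Each non-constant term of depth ≤ k is some function symbol applied to depth-≤(k−1) arguments, giving N_k = 4 + N_{k-1}.
N_0 = 4
So |H| = 4.
A ground atom is a predicate applied to a tuple of terms from H, so the count is the sum over predicates of |H|^arity:
  Parent: 4^3 = 64;  Likes: 4^3 = 64
Total ground atoms: 64 + 64 = 128.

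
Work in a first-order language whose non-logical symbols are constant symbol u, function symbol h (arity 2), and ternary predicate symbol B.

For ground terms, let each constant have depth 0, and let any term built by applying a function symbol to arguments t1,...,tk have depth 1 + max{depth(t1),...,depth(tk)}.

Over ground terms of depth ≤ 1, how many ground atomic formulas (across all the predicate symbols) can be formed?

First count ground terms of depth ≤ 1.
Count level by level. With function symbols h/2, the terms of depth ≤ k are the 1 constant together with each function applied to depth-≤(k−1) tuples, so N_k = 1 + N_{k-1}^2.
N_0 = 1
N_1 = 1 + 1^2 = 2
Explicitly: u, h(u, u).
So |H| = 2.
A ground atom is a predicate applied to a tuple of terms from H, so the count is the sum over predicates of |H|^arity:
  B: 2^3 = 8
Total ground atoms: 8.

8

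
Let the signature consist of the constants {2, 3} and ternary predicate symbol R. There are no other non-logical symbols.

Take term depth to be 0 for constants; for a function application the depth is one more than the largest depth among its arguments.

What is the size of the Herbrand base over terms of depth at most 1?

8

First count ground terms of depth ≤ 1.
With no function symbols every ground term is a constant, so there are exactly 2 ground terms at every depth bound.
N_0 = 2
N_1 = 2
Explicitly: 2, 3.
So |H| = 2.
For each predicate symbol, the number of ground atoms is |H| raised to its arity; summing:
  R: 2^3 = 8
Total ground atoms: 8.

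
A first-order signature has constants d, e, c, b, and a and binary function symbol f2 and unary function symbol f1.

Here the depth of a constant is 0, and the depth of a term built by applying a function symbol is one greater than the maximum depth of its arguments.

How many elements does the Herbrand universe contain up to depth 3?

1601495

Write N_k for the number of ground terms of depth ≤ k. A term of depth ≤ k is either a constant or a function symbol applied to arguments of depth ≤ k−1, so N_k = 5 + N_{k-1}^2 + N_{k-1}.
N_0 = 5
N_1 = 5 + 5^2 + 5 = 35
N_2 = 5 + 35^2 + 35 = 1265
N_3 = 5 + 1265^2 + 1265 = 1601495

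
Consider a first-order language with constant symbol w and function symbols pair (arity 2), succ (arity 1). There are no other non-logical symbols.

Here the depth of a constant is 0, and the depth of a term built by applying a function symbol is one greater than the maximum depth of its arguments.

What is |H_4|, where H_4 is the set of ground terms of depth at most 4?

Count level by level. With function symbols pair/2, succ/1, the terms of depth ≤ k are the 1 constant together with each function applied to depth-≤(k−1) tuples, so N_k = 1 + N_{k-1}^2 + N_{k-1}.
N_0 = 1
N_1 = 1 + 1^2 + 1 = 3
N_2 = 1 + 3^2 + 3 = 13
N_3 = 1 + 13^2 + 13 = 183
N_4 = 1 + 183^2 + 183 = 33673

33673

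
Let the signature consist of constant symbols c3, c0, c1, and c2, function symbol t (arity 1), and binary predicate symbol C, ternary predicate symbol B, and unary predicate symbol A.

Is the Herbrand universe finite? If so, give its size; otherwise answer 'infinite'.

The signature has at least one function symbol (t, arity 1) and at least one constant (c3).
Iterating t gives infinitely many distinct ground terms: c3, t(c3), t(t(c3)), ...
So the Herbrand universe is infinite.

infinite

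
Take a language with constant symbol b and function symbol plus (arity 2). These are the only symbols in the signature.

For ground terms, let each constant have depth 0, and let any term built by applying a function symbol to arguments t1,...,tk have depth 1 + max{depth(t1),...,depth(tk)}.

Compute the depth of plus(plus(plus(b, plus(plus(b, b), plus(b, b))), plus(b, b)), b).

depth(plus(b, b)) = 1 + max(0, 0) = 1
depth(plus(plus(b, b), plus(b, b))) = 1 + max(1, 1) = 2
depth(plus(b, plus(plus(b, b), plus(b, b)))) = 1 + max(0, 2) = 3
depth(plus(plus(b, plus(plus(b, b), plus(b, b))), plus(b, b))) = 1 + max(3, 1) = 4
depth(plus(plus(plus(b, plus(plus(b, b), plus(b, b))), plus(b, b)), b)) = 1 + max(4, 0) = 5

5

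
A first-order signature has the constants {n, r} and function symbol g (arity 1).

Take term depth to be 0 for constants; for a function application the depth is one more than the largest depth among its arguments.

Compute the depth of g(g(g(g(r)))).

4

depth(g(r)) = 1 + depth(r) = 1 + 0 = 1
depth(g(g(r))) = 1 + depth(g(r)) = 1 + 1 = 2
depth(g(g(g(r)))) = 1 + depth(g(g(r))) = 1 + 2 = 3
depth(g(g(g(g(r))))) = 1 + depth(g(g(g(r)))) = 1 + 3 = 4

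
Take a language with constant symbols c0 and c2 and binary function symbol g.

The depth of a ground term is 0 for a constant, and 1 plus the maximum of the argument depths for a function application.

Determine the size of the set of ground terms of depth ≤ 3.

1446

Count level by level. With function symbols g/2, the terms of depth ≤ k are the 2 constants together with each function applied to depth-≤(k−1) tuples, so N_k = 2 + N_{k-1}^2.
N_0 = 2
N_1 = 2 + 2^2 = 6
N_2 = 2 + 6^2 = 38
N_3 = 2 + 38^2 = 1446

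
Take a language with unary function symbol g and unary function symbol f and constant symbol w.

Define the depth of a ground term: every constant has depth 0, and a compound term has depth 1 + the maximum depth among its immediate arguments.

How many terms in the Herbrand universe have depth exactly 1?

2

Count level by level. With function symbols g/1, f/1, the terms of depth ≤ k are the 1 constant together with each function applied to depth-≤(k−1) tuples, so N_k = 1 + N_{k-1} + N_{k-1}.
N_0 = 1
N_1 = 1 + 1 + 1 = 3
Terms of depth exactly 1: N_1 − N_0 = 3 − 1 = 2.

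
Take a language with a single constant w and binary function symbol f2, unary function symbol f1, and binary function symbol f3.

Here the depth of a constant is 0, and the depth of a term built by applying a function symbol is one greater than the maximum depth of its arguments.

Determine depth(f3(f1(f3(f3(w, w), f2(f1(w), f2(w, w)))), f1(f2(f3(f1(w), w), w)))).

depth(f3(w, w)) = 1 + max(0, 0) = 1
depth(f1(w)) = 1 + depth(w) = 1 + 0 = 1
depth(f2(w, w)) = 1 + max(0, 0) = 1
depth(f2(f1(w), f2(w, w))) = 1 + max(1, 1) = 2
depth(f3(f3(w, w), f2(f1(w), f2(w, w)))) = 1 + max(1, 2) = 3
depth(f1(f3(f3(w, w), f2(f1(w), f2(w, w))))) = 1 + depth(f3(f3(w, w), f2(f1(w), f2(w, w)))) = 1 + 3 = 4
depth(f3(f1(w), w)) = 1 + max(1, 0) = 2
depth(f2(f3(f1(w), w), w)) = 1 + max(2, 0) = 3
depth(f1(f2(f3(f1(w), w), w))) = 1 + depth(f2(f3(f1(w), w), w)) = 1 + 3 = 4
depth(f3(f1(f3(f3(w, w), f2(f1(w), f2(w, w)))), f1(f2(f3(f1(w), w), w)))) = 1 + max(4, 4) = 5

5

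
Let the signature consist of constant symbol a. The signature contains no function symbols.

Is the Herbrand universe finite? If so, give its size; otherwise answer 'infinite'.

1

There are no function symbols, so the only ground term is the single constant.
The Herbrand universe is {a}, finite with 1 element.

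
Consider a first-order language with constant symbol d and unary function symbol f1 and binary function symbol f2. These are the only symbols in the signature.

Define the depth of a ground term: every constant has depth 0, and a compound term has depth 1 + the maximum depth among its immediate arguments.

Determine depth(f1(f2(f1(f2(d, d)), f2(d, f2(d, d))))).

depth(f2(d, d)) = 1 + max(0, 0) = 1
depth(f1(f2(d, d))) = 1 + depth(f2(d, d)) = 1 + 1 = 2
depth(f2(d, f2(d, d))) = 1 + max(0, 1) = 2
depth(f2(f1(f2(d, d)), f2(d, f2(d, d)))) = 1 + max(2, 2) = 3
depth(f1(f2(f1(f2(d, d)), f2(d, f2(d, d))))) = 1 + depth(f2(f1(f2(d, d)), f2(d, f2(d, d)))) = 1 + 3 = 4

4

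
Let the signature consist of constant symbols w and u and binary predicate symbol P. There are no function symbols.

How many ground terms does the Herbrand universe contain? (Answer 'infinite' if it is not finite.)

2

There are no function symbols, so every ground term is one of the 2 constants.
The Herbrand universe is {w, u}, which is finite with 2 elements.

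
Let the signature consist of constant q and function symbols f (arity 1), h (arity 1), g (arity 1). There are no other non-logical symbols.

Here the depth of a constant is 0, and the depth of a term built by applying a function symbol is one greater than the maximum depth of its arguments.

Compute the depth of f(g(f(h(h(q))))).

depth(h(q)) = 1 + depth(q) = 1 + 0 = 1
depth(h(h(q))) = 1 + depth(h(q)) = 1 + 1 = 2
depth(f(h(h(q)))) = 1 + depth(h(h(q))) = 1 + 2 = 3
depth(g(f(h(h(q))))) = 1 + depth(f(h(h(q)))) = 1 + 3 = 4
depth(f(g(f(h(h(q)))))) = 1 + depth(g(f(h(h(q))))) = 1 + 4 = 5

5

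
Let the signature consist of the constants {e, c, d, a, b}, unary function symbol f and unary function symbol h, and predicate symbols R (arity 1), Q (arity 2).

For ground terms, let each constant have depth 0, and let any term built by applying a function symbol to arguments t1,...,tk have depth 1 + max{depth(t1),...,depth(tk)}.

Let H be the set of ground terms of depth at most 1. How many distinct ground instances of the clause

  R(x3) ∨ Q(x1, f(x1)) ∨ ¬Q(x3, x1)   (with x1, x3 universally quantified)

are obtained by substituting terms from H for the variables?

Ground terms of depth ≤ 1:
  If N_k denotes the number of depth-≤k ground terms, the 5 constants give N_0 = 5, and each function symbol of arity r contributes N_{k-1}^r new terms at level k: N_k = 5 + N_{k-1} + N_{k-1}.
  N_0 = 5
  N_1 = 5 + 5 + 5 = 15
So there are 15 ground terms available for substitution.
There are 2 variables to instantiate (x1, x3), each occurring in at least one literal, so different choices give different ground instances.
Number of ground instances = 15^2 = 225.

225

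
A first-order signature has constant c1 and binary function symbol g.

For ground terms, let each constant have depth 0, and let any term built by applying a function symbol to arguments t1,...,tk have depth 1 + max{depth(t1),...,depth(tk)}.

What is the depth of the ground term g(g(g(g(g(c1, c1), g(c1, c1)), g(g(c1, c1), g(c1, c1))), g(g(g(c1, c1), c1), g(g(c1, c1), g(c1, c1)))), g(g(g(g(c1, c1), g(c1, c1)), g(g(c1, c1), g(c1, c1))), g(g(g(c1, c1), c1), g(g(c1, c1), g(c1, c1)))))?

5

depth(g(c1, c1)) = 1 + max(0, 0) = 1
depth(g(g(c1, c1), g(c1, c1))) = 1 + max(1, 1) = 2
depth(g(g(g(c1, c1), g(c1, c1)), g(g(c1, c1), g(c1, c1)))) = 1 + max(2, 2) = 3
depth(g(g(c1, c1), c1)) = 1 + max(1, 0) = 2
depth(g(g(g(c1, c1), c1), g(g(c1, c1), g(c1, c1)))) = 1 + max(2, 2) = 3
depth(g(g(g(g(c1, c1), g(c1, c1)), g(g(c1, c1), g(c1, c1))), g(g(g(c1, c1), c1), g(g(c1, c1), g(c1, c1))))) = 1 + max(3, 3) = 4
depth(g(g(g(g(g(c1, c1), g(c1, c1)), g(g(c1, c1), g(c1, c1))), g(g(g(c1, c1), c1), g(g(c1, c1), g(c1, c1)))), g(g(g(g(c1, c1), g(c1, c1)), g(g(c1, c1), g(c1, c1))), g(g(g(c1, c1), c1), g(g(c1, c1), g(c1, c1)))))) = 1 + max(4, 4) = 5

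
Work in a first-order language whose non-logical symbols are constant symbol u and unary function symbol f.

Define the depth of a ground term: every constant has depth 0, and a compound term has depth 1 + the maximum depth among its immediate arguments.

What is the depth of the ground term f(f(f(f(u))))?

depth(f(u)) = 1 + depth(u) = 1 + 0 = 1
depth(f(f(u))) = 1 + depth(f(u)) = 1 + 1 = 2
depth(f(f(f(u)))) = 1 + depth(f(f(u))) = 1 + 2 = 3
depth(f(f(f(f(u))))) = 1 + depth(f(f(f(u)))) = 1 + 3 = 4

4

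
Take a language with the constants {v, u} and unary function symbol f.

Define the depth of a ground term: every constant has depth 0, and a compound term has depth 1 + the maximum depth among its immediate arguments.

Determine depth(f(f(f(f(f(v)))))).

5

depth(f(v)) = 1 + depth(v) = 1 + 0 = 1
depth(f(f(v))) = 1 + depth(f(v)) = 1 + 1 = 2
depth(f(f(f(v)))) = 1 + depth(f(f(v))) = 1 + 2 = 3
depth(f(f(f(f(v))))) = 1 + depth(f(f(f(v)))) = 1 + 3 = 4
depth(f(f(f(f(f(v)))))) = 1 + depth(f(f(f(f(v))))) = 1 + 4 = 5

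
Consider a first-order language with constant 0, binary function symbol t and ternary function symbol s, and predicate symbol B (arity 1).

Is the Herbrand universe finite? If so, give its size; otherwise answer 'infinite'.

infinite

The signature has at least one function symbol (t, arity 2) and at least one constant (0).
Iterating t gives infinitely many distinct ground terms: 0, t(0, 0), t(t(0, 0), t(0, 0)), ...
So the Herbrand universe is infinite.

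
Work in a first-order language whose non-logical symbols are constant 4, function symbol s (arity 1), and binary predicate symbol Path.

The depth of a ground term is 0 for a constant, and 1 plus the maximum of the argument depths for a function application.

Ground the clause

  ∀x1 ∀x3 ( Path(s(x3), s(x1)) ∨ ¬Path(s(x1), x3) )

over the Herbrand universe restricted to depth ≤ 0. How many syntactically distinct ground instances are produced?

1

Ground terms of depth ≤ 0:
  Write N_k for the number of ground terms of depth ≤ k. A term of depth ≤ k is either a constant or a function symbol applied to arguments of depth ≤ k−1, so N_k = 1 + N_{k-1}.
  N_0 = 1
So there is exactly 1 ground term available for substitution.
The body mentions every one of the 2 quantified variables; since ground terms form a free algebra, no two substitutions collapse to the same formula.
Number of ground instances = 1^2 = 1.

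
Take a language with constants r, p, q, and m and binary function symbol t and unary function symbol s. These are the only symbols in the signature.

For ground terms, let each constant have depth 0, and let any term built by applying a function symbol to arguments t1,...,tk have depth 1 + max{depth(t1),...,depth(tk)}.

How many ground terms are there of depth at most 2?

604

If N_k denotes the number of depth-≤k ground terms, the 4 constants give N_0 = 4, and each function symbol of arity r contributes N_{k-1}^r new terms at level k: N_k = 4 + N_{k-1}^2 + N_{k-1}.
N_0 = 4
N_1 = 4 + 4^2 + 4 = 24
N_2 = 4 + 24^2 + 24 = 604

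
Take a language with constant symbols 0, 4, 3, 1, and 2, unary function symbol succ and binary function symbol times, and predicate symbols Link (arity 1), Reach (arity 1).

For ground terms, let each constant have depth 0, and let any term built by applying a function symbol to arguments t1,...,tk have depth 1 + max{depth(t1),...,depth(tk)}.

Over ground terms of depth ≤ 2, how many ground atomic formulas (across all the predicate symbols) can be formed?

2530

First count ground terms of depth ≤ 2.
Let N_k count ground terms of depth at most k. Each non-constant term of depth ≤ k is some function symbol applied to depth-≤(k−1) arguments, giving N_k = 5 + N_{k-1} + N_{k-1}^2.
N_0 = 5
N_1 = 5 + 5 + 5^2 = 35
N_2 = 5 + 35 + 35^2 = 1265
So |H| = 1265.
Ground atoms are formed by filling each argument slot of a predicate with a term from H, so an r-ary predicate gives |H|^r atoms:
  Link: 1265;  Reach: 1265
Total ground atoms: 1265 + 1265 = 2530.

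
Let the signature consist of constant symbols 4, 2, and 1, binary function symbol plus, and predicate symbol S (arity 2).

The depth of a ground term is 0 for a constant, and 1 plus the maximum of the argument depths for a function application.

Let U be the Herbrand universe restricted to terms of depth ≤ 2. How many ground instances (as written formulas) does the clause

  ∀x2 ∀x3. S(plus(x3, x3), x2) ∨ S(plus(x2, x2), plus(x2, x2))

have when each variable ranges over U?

21609

Ground terms of depth ≤ 2:
  Let N_k count ground terms of depth at most k. Each non-constant term of depth ≤ k is some function symbol applied to depth-≤(k−1) arguments, giving N_k = 3 + N_{k-1}^2.
  N_0 = 3
  N_1 = 3 + 3^2 = 12
  N_2 = 3 + 12^2 = 147
So there are 147 ground terms available for substitution.
Each of x2, x3 ranges independently over the available ground terms, and distinct assignments produce distinct instances.
Number of ground instances = 147^2 = 21609.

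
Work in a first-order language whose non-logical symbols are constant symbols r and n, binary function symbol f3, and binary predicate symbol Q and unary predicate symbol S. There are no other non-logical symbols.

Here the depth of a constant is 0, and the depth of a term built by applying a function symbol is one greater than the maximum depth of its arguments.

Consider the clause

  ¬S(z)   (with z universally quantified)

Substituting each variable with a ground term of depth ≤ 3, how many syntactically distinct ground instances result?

Ground terms of depth ≤ 3:
  Let N_k = |{terms of depth ≤ k}|. Then N_0 = 2 and N_k = 2 + N_{k-1}^2 for k ≥ 1 (one summand per function symbol, arity giving the exponent).
  N_0 = 2
  N_1 = 2 + 2^2 = 6
  N_2 = 2 + 6^2 = 38
  N_3 = 2 + 38^2 = 1446
So there are 1446 ground terms available for substitution.
The clause has 1 distinct variable (z), which appears in the body. In the free term algebra distinct substitutions yield syntactically distinct ground instances.
Number of ground instances = 1446.

1446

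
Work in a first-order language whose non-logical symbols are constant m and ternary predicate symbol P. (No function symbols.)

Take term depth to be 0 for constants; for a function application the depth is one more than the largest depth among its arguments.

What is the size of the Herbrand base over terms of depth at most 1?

First count ground terms of depth ≤ 1.
With no function symbols every ground term is a constant, so there is exactly 1 ground term at every depth bound.
N_0 = 1
N_1 = 1
Explicitly: m.
So |H| = 1.
Each predicate of arity r yields |H|^r ground atoms (one per choice of an r-tuple from H):
  P: 1^3 = 1
Total ground atoms: 1.

1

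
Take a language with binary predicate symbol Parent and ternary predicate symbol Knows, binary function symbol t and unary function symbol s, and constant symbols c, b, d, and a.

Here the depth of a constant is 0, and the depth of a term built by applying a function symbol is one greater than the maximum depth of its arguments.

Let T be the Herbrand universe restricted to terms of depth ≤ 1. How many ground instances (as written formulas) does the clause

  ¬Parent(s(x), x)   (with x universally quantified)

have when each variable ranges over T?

Ground terms of depth ≤ 1:
  Let N_k = |{terms of depth ≤ k}|. Then N_0 = 4 and N_k = 4 + N_{k-1}^2 + N_{k-1} for k ≥ 1 (one summand per function symbol, arity giving the exponent).
  N_0 = 4
  N_1 = 4 + 4^2 + 4 = 24
So there are 24 ground terms available for substitution.
The clause has 1 distinct variable (x), which appears in the body. In the free term algebra distinct substitutions yield syntactically distinct ground instances.
Number of ground instances = 24.

24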